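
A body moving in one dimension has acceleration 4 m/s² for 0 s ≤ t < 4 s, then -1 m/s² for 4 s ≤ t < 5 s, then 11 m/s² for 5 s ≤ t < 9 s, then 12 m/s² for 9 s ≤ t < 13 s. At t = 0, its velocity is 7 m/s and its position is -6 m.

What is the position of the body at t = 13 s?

612.5 m

On each constant-a segment, Δv = aΔt and Δx = v₀Δt + ½aΔt²; chain segment to segment.
0–4 s: v starts 7 m/s; Δx = 7·4 + ½·4·4² = 60 m; v ends 23 m/s.
4–5 s: v starts 23 m/s; Δx = 23·1 + ½·-1·1² = 22.5 m; v ends 22 m/s.
5–9 s: v starts 22 m/s; Δx = 22·4 + ½·11·4² = 176 m; v ends 66 m/s.
9–13 s: v starts 66 m/s; Δx = 66·4 + ½·12·4² = 360 m; v ends 114 m/s.
x(13) = -6 + Σ Δx = 612.5 m.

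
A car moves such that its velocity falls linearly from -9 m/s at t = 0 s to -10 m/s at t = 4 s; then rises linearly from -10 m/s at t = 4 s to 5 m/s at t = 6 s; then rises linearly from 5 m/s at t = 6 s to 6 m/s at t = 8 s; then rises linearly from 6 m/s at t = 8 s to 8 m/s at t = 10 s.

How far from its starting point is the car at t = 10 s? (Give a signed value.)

Displacement is the signed area under the v-t curve.
0–4 s: ½(-9 + -10)(4) = -38 m
4–6 s: ½(-10 + 5)(2) = -5 m
6–8 s: ½(5 + 6)(2) = 11 m
8–10 s: ½(6 + 8)(2) = 14 m
Net displacement = -18 m

-18 m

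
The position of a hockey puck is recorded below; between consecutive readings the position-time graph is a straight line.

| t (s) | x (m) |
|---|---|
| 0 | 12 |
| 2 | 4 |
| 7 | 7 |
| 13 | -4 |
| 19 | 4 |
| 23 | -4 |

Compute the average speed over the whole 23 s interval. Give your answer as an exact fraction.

Average speed = (total path length)/(elapsed time); on a piecewise-linear x-t graph the path length is Σ|Δx|.
0–2 s: |Δx| = |4 − 12| = 8 m
2–7 s: |Δx| = |7 − 4| = 3 m
7–13 s: |Δx| = |-4 − 7| = 11 m
13–19 s: |Δx| = |4 − -4| = 8 m
19–23 s: |Δx| = |-4 − 4| = 8 m
Total path = 38 m; average speed = 38/23 = 38/23 m/s.

38/23 m/s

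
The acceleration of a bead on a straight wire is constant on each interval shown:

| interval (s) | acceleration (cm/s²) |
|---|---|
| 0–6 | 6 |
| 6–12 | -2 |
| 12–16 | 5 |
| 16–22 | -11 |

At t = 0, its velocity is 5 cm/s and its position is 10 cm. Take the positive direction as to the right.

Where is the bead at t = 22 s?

610 cm

On each constant-a segment, Δv = aΔt and Δx = v₀Δt + ½aΔt²; chain segment to segment.
0–6 s: v starts 5 cm/s; Δx = 5·6 + ½·6·6² = 138 cm; v ends 41 cm/s.
6–12 s: v starts 41 cm/s; Δx = 41·6 + ½·-2·6² = 210 cm; v ends 29 cm/s.
12–16 s: v starts 29 cm/s; Δx = 29·4 + ½·5·4² = 156 cm; v ends 49 cm/s.
16–22 s: v starts 49 cm/s; Δx = 49·6 + ½·-11·6² = 96 cm; v ends -17 cm/s.
x(22) = 10 + Σ Δx = 610 cm.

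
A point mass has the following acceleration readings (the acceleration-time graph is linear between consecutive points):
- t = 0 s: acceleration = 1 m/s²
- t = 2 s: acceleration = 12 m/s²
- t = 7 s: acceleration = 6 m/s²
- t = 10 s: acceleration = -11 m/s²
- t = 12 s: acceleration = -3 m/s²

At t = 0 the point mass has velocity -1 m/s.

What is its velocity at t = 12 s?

Δv equals the area under the a-t graph; then v = v₀ + Δv.
0–2 s: ½(1 + 12)(2) = 13 m/s
2–7 s: ½(12 + 6)(5) = 45 m/s
7–10 s: ½(6 + -11)(3) = -7.5 m/s
10–12 s: ½(-11 + -3)(2) = -14 m/s
Δv = 36.5 m/s, so v(12) = -1 + (36.5) = 35.5 m/s.

35.5 m/s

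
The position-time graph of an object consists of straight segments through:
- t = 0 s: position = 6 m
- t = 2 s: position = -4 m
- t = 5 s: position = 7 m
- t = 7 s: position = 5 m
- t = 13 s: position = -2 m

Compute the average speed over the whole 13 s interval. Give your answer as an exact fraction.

30/13 m/s

Average speed = (total path length)/(elapsed time); on a piecewise-linear x-t graph the path length is Σ|Δx|.
0–2 s: |Δx| = |-4 − 6| = 10 m
2–5 s: |Δx| = |7 − -4| = 11 m
5–7 s: |Δx| = |5 − 7| = 2 m
7–13 s: |Δx| = |-2 − 5| = 7 m
Total path = 30 m; average speed = 30/13 = 30/13 m/s.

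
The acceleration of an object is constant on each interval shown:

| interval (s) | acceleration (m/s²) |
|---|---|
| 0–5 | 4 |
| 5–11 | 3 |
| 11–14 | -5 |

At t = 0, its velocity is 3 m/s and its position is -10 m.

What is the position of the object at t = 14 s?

347.5 m

On each constant-a segment, Δv = aΔt and Δx = v₀Δt + ½aΔt²; chain segment to segment.
0–5 s: v starts 3 m/s; Δx = 3·5 + ½·4·5² = 65 m; v ends 23 m/s.
5–11 s: v starts 23 m/s; Δx = 23·6 + ½·3·6² = 192 m; v ends 41 m/s.
11–14 s: v starts 41 m/s; Δx = 41·3 + ½·-5·3² = 100.5 m; v ends 26 m/s.
x(14) = -10 + Σ Δx = 347.5 m.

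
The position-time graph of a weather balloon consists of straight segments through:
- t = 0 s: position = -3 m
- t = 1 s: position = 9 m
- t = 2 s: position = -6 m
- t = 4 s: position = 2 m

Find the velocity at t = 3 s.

4 m/s

Velocity is the slope of the x-t graph on 2–4 s: (2 − -6)/(4 − 2) = 4 m/s.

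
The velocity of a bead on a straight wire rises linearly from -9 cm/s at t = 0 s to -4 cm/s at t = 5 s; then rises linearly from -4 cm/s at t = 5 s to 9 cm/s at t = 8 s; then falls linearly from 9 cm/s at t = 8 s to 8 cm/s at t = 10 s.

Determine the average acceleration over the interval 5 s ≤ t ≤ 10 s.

2.4 cm/s²

Average acceleration = Δv/Δt = (8 − -4)/(10 − 5) = 2.4 cm/s².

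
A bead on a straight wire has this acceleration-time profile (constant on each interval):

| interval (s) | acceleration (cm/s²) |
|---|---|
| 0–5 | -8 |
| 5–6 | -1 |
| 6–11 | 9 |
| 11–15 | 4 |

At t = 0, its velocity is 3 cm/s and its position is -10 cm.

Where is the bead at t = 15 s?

-150 cm

On each constant-a segment, Δv = aΔt and Δx = v₀Δt + ½aΔt²; chain segment to segment.
0–5 s: v starts 3 cm/s; Δx = 3·5 + ½·-8·5² = -85 cm; v ends -37 cm/s.
5–6 s: v starts -37 cm/s; Δx = -37·1 + ½·-1·1² = -37.5 cm; v ends -38 cm/s.
6–11 s: v starts -38 cm/s; Δx = -38·5 + ½·9·5² = -77.5 cm; v ends 7 cm/s.
11–15 s: v starts 7 cm/s; Δx = 7·4 + ½·4·4² = 60 cm; v ends 23 cm/s.
x(15) = -10 + Σ Δx = -150 cm.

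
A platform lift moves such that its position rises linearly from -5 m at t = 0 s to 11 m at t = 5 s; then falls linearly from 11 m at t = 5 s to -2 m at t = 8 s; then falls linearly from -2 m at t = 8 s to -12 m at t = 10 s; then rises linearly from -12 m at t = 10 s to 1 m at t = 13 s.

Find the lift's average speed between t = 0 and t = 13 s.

4 m/s

Average speed = (total path length)/(elapsed time); on a piecewise-linear x-t graph the path length is Σ|Δx|.
0–5 s: |Δx| = |11 − -5| = 16 m
5–8 s: |Δx| = |-2 − 11| = 13 m
8–10 s: |Δx| = |-12 − -2| = 10 m
10–13 s: |Δx| = |1 − -12| = 13 m
Total path = 52 m; average speed = 52/13 = 4 m/s.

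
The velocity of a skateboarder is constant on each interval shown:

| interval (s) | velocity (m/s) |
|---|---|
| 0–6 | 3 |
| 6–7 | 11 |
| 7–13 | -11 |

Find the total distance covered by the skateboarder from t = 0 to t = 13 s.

Total distance travelled is ∫|v| dt — sum the magnitudes of each area piece.
0–6 s: |3| × 6 = 18 m
6–7 s: |11| × 1 = 11 m
7–13 s: |-11| × 6 = 66 m
Total distance = 95 m

95 m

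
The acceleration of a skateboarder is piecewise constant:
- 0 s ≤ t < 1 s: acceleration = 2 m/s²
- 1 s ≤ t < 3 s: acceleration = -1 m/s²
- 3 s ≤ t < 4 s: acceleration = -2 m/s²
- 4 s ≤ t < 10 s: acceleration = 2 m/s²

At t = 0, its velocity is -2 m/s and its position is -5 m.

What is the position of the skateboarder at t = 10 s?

1 m

On each constant-a segment, Δv = aΔt and Δx = v₀Δt + ½aΔt²; chain segment to segment.
0–1 s: v starts -2 m/s; Δx = -2·1 + ½·2·1² = -1 m; v ends 0 m/s.
1–3 s: v starts 0 m/s; Δx = 0·2 + ½·-1·2² = -2 m; v ends -2 m/s.
3–4 s: v starts -2 m/s; Δx = -2·1 + ½·-2·1² = -3 m; v ends -4 m/s.
4–10 s: v starts -4 m/s; Δx = -4·6 + ½·2·6² = 12 m; v ends 8 m/s.
x(10) = -5 + Σ Δx = 1 m.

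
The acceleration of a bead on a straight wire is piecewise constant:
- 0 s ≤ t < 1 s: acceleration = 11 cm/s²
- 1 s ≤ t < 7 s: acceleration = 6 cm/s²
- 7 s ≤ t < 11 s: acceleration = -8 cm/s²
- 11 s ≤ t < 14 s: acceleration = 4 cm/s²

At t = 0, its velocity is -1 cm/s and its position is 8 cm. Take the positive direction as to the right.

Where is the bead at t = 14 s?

360.5 cm

On each constant-a segment, Δv = aΔt and Δx = v₀Δt + ½aΔt²; chain segment to segment.
0–1 s: v starts -1 cm/s; Δx = -1·1 + ½·11·1² = 4.5 cm; v ends 10 cm/s.
1–7 s: v starts 10 cm/s; Δx = 10·6 + ½·6·6² = 168 cm; v ends 46 cm/s.
7–11 s: v starts 46 cm/s; Δx = 46·4 + ½·-8·4² = 120 cm; v ends 14 cm/s.
11–14 s: v starts 14 cm/s; Δx = 14·3 + ½·4·3² = 60 cm; v ends 26 cm/s.
x(14) = 8 + Σ Δx = 360.5 cm.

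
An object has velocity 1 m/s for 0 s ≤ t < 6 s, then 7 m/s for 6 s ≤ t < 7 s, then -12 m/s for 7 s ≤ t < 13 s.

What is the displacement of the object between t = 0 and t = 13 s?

Displacement is the signed area under the v-t curve.
0–6 s: 1 × 6 = 6 m
6–7 s: 7 × 1 = 7 m
7–13 s: -12 × 6 = -72 m
Net displacement = -59 m

-59 m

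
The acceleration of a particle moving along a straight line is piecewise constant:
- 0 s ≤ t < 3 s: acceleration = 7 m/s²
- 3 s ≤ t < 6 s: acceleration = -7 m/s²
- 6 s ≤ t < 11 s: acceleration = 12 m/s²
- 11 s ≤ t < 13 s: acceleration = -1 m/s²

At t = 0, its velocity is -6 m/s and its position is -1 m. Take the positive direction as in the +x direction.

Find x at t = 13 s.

On each constant-a segment, Δv = aΔt and Δx = v₀Δt + ½aΔt²; chain segment to segment.
0–3 s: v starts -6 m/s; Δx = -6·3 + ½·7·3² = 13.5 m; v ends 15 m/s.
3–6 s: v starts 15 m/s; Δx = 15·3 + ½·-7·3² = 13.5 m; v ends -6 m/s.
6–11 s: v starts -6 m/s; Δx = -6·5 + ½·12·5² = 120 m; v ends 54 m/s.
11–13 s: v starts 54 m/s; Δx = 54·2 + ½·-1·2² = 106 m; v ends 52 m/s.
x(13) = -1 + Σ Δx = 252 m.

252 m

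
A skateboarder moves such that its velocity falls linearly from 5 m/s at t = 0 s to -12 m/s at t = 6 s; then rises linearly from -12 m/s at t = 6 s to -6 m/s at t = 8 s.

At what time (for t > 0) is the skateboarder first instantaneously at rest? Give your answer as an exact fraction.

v changes sign on 0–6 s (from 5 to -12); the graph is linear there, so v = 0 at t = 0 + (-5)·(6 − 0)/(-12 − 5) = 30/17 s.

t = 30/17 s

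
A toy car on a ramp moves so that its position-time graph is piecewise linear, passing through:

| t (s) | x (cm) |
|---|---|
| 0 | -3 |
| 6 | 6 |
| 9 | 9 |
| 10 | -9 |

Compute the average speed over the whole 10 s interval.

Average speed = (total path length)/(elapsed time); on a piecewise-linear x-t graph the path length is Σ|Δx|.
0–6 s: |Δx| = |6 − -3| = 9 cm
6–9 s: |Δx| = |9 − 6| = 3 cm
9–10 s: |Δx| = |-9 − 9| = 18 cm
Total path = 30 cm; average speed = 30/10 = 3 cm/s.

3 cm/s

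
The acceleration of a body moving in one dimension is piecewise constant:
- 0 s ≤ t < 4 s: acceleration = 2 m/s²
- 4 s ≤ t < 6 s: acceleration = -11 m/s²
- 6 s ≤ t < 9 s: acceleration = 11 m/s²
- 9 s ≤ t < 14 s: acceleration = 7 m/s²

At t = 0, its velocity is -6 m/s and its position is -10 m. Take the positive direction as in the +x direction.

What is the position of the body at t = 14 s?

106 m

On each constant-a segment, Δv = aΔt and Δx = v₀Δt + ½aΔt²; chain segment to segment.
0–4 s: v starts -6 m/s; Δx = -6·4 + ½·2·4² = -8 m; v ends 2 m/s.
4–6 s: v starts 2 m/s; Δx = 2·2 + ½·-11·2² = -18 m; v ends -20 m/s.
6–9 s: v starts -20 m/s; Δx = -20·3 + ½·11·3² = -10.5 m; v ends 13 m/s.
9–14 s: v starts 13 m/s; Δx = 13·5 + ½·7·5² = 152.5 m; v ends 48 m/s.
x(14) = -10 + Σ Δx = 106 m.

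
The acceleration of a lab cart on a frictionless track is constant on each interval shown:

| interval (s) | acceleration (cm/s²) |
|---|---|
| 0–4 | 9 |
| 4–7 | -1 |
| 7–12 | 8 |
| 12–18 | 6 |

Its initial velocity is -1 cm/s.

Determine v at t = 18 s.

Δv equals the area under the a-t graph; then v = v₀ + Δv.
0–4 s: 9 × 4 = 36 cm/s
4–7 s: -1 × 3 = -3 cm/s
7–12 s: 8 × 5 = 40 cm/s
12–18 s: 6 × 6 = 36 cm/s
Δv = 109 cm/s, so v(18) = -1 + (109) = 108 cm/s.

108 cm/s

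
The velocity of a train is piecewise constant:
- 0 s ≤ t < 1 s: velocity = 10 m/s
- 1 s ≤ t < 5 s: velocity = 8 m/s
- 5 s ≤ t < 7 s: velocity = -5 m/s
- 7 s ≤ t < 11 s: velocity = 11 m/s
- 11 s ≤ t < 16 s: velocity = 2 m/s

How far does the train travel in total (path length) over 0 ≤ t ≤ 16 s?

106 m

Distance (not displacement) is the total path length: add the absolute areas under v-t.
0–1 s: |10| × 1 = 10 m
1–5 s: |8| × 4 = 32 m
5–7 s: |-5| × 2 = 10 m
7–11 s: |11| × 4 = 44 m
11–16 s: |2| × 5 = 10 m
Total distance = 106 m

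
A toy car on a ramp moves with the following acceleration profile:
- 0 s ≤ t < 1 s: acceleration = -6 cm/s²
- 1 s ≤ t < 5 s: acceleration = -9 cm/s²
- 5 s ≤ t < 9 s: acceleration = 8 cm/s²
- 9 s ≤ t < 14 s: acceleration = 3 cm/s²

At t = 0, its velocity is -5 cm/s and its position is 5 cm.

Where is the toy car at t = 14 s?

On each constant-a segment, Δv = aΔt and Δx = v₀Δt + ½aΔt²; chain segment to segment.
0–1 s: v starts -5 cm/s; Δx = -5·1 + ½·-6·1² = -8 cm; v ends -11 cm/s.
1–5 s: v starts -11 cm/s; Δx = -11·4 + ½·-9·4² = -116 cm; v ends -47 cm/s.
5–9 s: v starts -47 cm/s; Δx = -47·4 + ½·8·4² = -124 cm; v ends -15 cm/s.
9–14 s: v starts -15 cm/s; Δx = -15·5 + ½·3·5² = -37.5 cm; v ends 0 cm/s.
x(14) = 5 + Σ Δx = -280.5 cm.

-280.5 cm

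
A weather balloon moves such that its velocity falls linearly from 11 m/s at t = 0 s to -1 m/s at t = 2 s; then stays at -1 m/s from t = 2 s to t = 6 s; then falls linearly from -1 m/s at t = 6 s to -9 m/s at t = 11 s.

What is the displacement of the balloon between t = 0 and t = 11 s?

-19 m

Net displacement equals the area under the velocity-time graph (areas below the axis count negative).
0–2 s: ½(11 + -1)(2) = 10 m
2–6 s: -1 × 4 = -4 m
6–11 s: ½(-1 + -9)(5) = -25 m
Net displacement = -19 m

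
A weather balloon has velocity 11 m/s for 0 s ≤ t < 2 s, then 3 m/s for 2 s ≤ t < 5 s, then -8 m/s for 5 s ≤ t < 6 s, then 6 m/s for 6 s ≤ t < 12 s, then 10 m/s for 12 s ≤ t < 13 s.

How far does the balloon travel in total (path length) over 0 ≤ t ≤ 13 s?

85 m

Distance (not displacement) is the total path length: add the absolute areas under v-t.
0–2 s: |11| × 2 = 22 m
2–5 s: |3| × 3 = 9 m
5–6 s: |-8| × 1 = 8 m
6–12 s: |6| × 6 = 36 m
12–13 s: |10| × 1 = 10 m
Total distance = 85 m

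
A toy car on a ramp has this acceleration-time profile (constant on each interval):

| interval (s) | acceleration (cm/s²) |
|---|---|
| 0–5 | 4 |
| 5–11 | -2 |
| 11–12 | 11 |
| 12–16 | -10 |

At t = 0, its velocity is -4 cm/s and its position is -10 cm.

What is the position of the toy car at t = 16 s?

On each constant-a segment, Δv = aΔt and Δx = v₀Δt + ½aΔt²; chain segment to segment.
0–5 s: v starts -4 cm/s; Δx = -4·5 + ½·4·5² = 30 cm; v ends 16 cm/s.
5–11 s: v starts 16 cm/s; Δx = 16·6 + ½·-2·6² = 60 cm; v ends 4 cm/s.
11–12 s: v starts 4 cm/s; Δx = 4·1 + ½·11·1² = 9.5 cm; v ends 15 cm/s.
12–16 s: v starts 15 cm/s; Δx = 15·4 + ½·-10·4² = -20 cm; v ends -25 cm/s.
x(16) = -10 + Σ Δx = 69.5 cm.

69.5 cm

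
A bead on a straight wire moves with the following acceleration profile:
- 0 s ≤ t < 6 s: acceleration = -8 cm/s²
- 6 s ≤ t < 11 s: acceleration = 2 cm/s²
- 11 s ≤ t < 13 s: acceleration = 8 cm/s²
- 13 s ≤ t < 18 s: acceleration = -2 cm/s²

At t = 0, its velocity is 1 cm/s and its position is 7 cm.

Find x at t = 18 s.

On each constant-a segment, Δv = aΔt and Δx = v₀Δt + ½aΔt²; chain segment to segment.
0–6 s: v starts 1 cm/s; Δx = 1·6 + ½·-8·6² = -138 cm; v ends -47 cm/s.
6–11 s: v starts -47 cm/s; Δx = -47·5 + ½·2·5² = -210 cm; v ends -37 cm/s.
11–13 s: v starts -37 cm/s; Δx = -37·2 + ½·8·2² = -58 cm; v ends -21 cm/s.
13–18 s: v starts -21 cm/s; Δx = -21·5 + ½·-2·5² = -130 cm; v ends -31 cm/s.
x(18) = 7 + Σ Δx = -529 cm.

-529 cm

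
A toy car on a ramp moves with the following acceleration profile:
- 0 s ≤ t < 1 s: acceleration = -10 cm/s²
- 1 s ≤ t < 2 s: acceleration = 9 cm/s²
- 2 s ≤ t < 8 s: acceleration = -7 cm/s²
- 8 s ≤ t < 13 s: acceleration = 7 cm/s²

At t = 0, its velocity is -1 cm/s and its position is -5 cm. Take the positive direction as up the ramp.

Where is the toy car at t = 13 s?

-288 cm

On each constant-a segment, Δv = aΔt and Δx = v₀Δt + ½aΔt²; chain segment to segment.
0–1 s: v starts -1 cm/s; Δx = -1·1 + ½·-10·1² = -6 cm; v ends -11 cm/s.
1–2 s: v starts -11 cm/s; Δx = -11·1 + ½·9·1² = -6.5 cm; v ends -2 cm/s.
2–8 s: v starts -2 cm/s; Δx = -2·6 + ½·-7·6² = -138 cm; v ends -44 cm/s.
8–13 s: v starts -44 cm/s; Δx = -44·5 + ½·7·5² = -132.5 cm; v ends -9 cm/s.
x(13) = -5 + Σ Δx = -288 cm.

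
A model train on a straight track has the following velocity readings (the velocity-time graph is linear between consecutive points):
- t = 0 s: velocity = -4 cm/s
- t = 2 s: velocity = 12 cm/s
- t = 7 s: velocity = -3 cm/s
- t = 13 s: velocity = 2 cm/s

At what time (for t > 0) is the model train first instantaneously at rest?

t = 0.5 s

v changes sign on 0–2 s (from -4 to 12); the graph is linear there, so v = 0 at t = 0 + (4)·(2 − 0)/(12 − -4) = 0.5 s.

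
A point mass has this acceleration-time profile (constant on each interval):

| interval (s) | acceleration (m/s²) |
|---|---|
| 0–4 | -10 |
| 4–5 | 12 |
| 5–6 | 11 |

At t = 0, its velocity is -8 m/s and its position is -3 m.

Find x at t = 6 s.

-187.5 m

On each constant-a segment, Δv = aΔt and Δx = v₀Δt + ½aΔt²; chain segment to segment.
0–4 s: v starts -8 m/s; Δx = -8·4 + ½·-10·4² = -112 m; v ends -48 m/s.
4–5 s: v starts -48 m/s; Δx = -48·1 + ½·12·1² = -42 m; v ends -36 m/s.
5–6 s: v starts -36 m/s; Δx = -36·1 + ½·11·1² = -30.5 m; v ends -25 m/s.
x(6) = -3 + Σ Δx = -187.5 m.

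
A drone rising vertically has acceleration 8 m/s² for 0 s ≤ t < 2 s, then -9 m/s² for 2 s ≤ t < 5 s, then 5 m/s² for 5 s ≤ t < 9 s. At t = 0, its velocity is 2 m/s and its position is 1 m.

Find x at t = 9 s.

38.5 m

On each constant-a segment, Δv = aΔt and Δx = v₀Δt + ½aΔt²; chain segment to segment.
0–2 s: v starts 2 m/s; Δx = 2·2 + ½·8·2² = 20 m; v ends 18 m/s.
2–5 s: v starts 18 m/s; Δx = 18·3 + ½·-9·3² = 13.5 m; v ends -9 m/s.
5–9 s: v starts -9 m/s; Δx = -9·4 + ½·5·4² = 4 m; v ends 11 m/s.
x(9) = 1 + Σ Δx = 38.5 m.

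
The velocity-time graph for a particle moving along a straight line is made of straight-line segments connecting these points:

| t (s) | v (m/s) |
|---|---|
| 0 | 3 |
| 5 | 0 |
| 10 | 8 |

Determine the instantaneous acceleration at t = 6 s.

1.6 m/s²

Acceleration is the slope of the v-t graph on 5–10 s: (8 − 0)/(10 − 5) = 1.6 m/s².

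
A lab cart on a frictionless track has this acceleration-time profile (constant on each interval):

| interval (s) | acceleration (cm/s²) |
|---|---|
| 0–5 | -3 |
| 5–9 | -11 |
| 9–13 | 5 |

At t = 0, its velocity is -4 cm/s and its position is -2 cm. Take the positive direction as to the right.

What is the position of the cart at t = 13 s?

-435.5 cm

On each constant-a segment, Δv = aΔt and Δx = v₀Δt + ½aΔt²; chain segment to segment.
0–5 s: v starts -4 cm/s; Δx = -4·5 + ½·-3·5² = -57.5 cm; v ends -19 cm/s.
5–9 s: v starts -19 cm/s; Δx = -19·4 + ½·-11·4² = -164 cm; v ends -63 cm/s.
9–13 s: v starts -63 cm/s; Δx = -63·4 + ½·5·4² = -212 cm; v ends -43 cm/s.
x(13) = -2 + Σ Δx = -435.5 cm.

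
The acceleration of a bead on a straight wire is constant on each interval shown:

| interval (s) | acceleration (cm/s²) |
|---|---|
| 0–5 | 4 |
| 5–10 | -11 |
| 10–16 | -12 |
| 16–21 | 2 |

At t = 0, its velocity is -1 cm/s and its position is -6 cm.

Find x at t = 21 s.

On each constant-a segment, Δv = aΔt and Δx = v₀Δt + ½aΔt²; chain segment to segment.
0–5 s: v starts -1 cm/s; Δx = -1·5 + ½·4·5² = 45 cm; v ends 19 cm/s.
5–10 s: v starts 19 cm/s; Δx = 19·5 + ½·-11·5² = -42.5 cm; v ends -36 cm/s.
10–16 s: v starts -36 cm/s; Δx = -36·6 + ½·-12·6² = -432 cm; v ends -108 cm/s.
16–21 s: v starts -108 cm/s; Δx = -108·5 + ½·2·5² = -515 cm; v ends -98 cm/s.
x(21) = -6 + Σ Δx = -950.5 cm.

-950.5 cm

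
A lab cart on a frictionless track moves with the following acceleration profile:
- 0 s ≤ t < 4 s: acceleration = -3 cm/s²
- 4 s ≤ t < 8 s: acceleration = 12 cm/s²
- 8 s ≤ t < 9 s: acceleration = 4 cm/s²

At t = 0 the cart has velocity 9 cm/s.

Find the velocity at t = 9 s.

Δv equals the area under the a-t graph; then v = v₀ + Δv.
0–4 s: -3 × 4 = -12 cm/s
4–8 s: 12 × 4 = 48 cm/s
8–9 s: 4 × 1 = 4 cm/s
Δv = 40 cm/s, so v(9) = 9 + (40) = 49 cm/s.

49 cm/s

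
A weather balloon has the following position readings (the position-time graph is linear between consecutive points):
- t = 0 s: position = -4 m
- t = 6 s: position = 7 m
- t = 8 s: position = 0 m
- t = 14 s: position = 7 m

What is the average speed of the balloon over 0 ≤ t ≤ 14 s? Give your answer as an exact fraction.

25/14 m/s

Average speed = (total path length)/(elapsed time); on a piecewise-linear x-t graph the path length is Σ|Δx|.
0–6 s: |Δx| = |7 − -4| = 11 m
6–8 s: |Δx| = |0 − 7| = 7 m
8–14 s: |Δx| = |7 − 0| = 7 m
Total path = 25 m; average speed = 25/14 = 25/14 m/s.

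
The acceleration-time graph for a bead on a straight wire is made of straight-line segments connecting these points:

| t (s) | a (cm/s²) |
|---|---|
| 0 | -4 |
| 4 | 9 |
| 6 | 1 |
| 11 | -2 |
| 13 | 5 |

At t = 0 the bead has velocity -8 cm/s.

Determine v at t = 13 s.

12.5 cm/s

Δv equals the area under the a-t graph; then v = v₀ + Δv.
0–4 s: ½(-4 + 9)(4) = 10 cm/s
4–6 s: ½(9 + 1)(2) = 10 cm/s
6–11 s: ½(1 + -2)(5) = -2.5 cm/s
11–13 s: ½(-2 + 5)(2) = 3 cm/s
Δv = 20.5 cm/s, so v(13) = -8 + (20.5) = 12.5 cm/s.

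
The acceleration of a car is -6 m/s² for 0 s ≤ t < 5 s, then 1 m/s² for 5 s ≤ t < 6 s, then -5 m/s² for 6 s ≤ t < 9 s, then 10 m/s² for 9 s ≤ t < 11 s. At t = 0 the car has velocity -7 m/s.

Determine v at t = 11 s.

Δv equals the area under the a-t graph; then v = v₀ + Δv.
0–5 s: -6 × 5 = -30 m/s
5–6 s: 1 × 1 = 1 m/s
6–9 s: -5 × 3 = -15 m/s
9–11 s: 10 × 2 = 20 m/s
Δv = -24 m/s, so v(11) = -7 + (-24) = -31 m/s.

-31 m/s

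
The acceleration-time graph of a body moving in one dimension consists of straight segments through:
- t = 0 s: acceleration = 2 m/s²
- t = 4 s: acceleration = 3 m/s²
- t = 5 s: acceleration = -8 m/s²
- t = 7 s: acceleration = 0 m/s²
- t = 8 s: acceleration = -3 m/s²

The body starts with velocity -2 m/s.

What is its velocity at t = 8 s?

-4 m/s

Δv equals the area under the a-t graph; then v = v₀ + Δv.
0–4 s: ½(2 + 3)(4) = 10 m/s
4–5 s: ½(3 + -8)(1) = -2.5 m/s
5–7 s: ½(-8 + 0)(2) = -8 m/s
7–8 s: ½(0 + -3)(1) = -1.5 m/s
Δv = -2 m/s, so v(8) = -2 + (-2) = -4 m/s.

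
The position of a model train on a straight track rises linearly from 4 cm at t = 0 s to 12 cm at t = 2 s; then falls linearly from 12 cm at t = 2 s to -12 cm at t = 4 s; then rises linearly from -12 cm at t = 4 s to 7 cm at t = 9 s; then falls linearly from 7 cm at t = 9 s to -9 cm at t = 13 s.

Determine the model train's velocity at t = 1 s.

4 cm/s

Velocity is the slope of the x-t graph on 0–2 s: (12 − 4)/(2 − 0) = 4 cm/s.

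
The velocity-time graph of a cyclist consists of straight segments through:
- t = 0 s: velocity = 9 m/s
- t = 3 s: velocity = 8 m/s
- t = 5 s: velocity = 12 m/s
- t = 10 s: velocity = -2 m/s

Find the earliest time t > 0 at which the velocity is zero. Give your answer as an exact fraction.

v changes sign on 5–10 s (from 12 to -2); the graph is linear there, so v = 0 at t = 5 + (-12)·(10 − 5)/(-2 − 12) = 65/7 s.

t = 65/7 s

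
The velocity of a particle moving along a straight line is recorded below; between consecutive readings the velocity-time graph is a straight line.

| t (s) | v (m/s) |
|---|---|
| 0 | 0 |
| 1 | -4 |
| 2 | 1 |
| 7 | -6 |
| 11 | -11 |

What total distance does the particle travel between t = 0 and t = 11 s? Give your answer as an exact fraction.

1782/35 m

Total distance travelled is ∫|v| dt — sum the magnitudes of each area piece.
0–1 s: |½(0 + -4)(1)| = 2 m
1–2 s: v = 0 at t = 1.8 s; triangle areas 1.6 + 0.1 = 1.7 m
2–7 s: v = 0 at t = 19/7 s; triangle areas 5/14 + 90/7 = 185/14 m
7–11 s: |½(-6 + -11)(4)| = 34 m
Total distance = 1782/35 m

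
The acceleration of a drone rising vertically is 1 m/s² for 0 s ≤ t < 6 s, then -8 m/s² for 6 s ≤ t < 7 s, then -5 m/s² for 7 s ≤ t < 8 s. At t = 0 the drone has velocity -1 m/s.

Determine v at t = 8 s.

-8 m/s

Δv equals the area under the a-t graph; then v = v₀ + Δv.
0–6 s: 1 × 6 = 6 m/s
6–7 s: -8 × 1 = -8 m/s
7–8 s: -5 × 1 = -5 m/s
Δv = -7 m/s, so v(8) = -1 + (-7) = -8 m/s.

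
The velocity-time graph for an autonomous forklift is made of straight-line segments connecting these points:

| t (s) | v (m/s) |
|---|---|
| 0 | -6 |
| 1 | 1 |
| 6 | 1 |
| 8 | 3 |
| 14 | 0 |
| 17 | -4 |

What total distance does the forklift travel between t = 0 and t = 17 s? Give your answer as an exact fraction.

373/14 m

Total distance travelled is ∫|v| dt — sum the magnitudes of each area piece.
0–1 s: v = 0 at t = 6/7 s; triangle areas 18/7 + 1/14 = 37/14 m
1–6 s: |1| × 5 = 5 m
6–8 s: |½(1 + 3)(2)| = 4 m
8–14 s: |½(3 + 0)(6)| = 9 m
14–17 s: |½(0 + -4)(3)| = 6 m
Total distance = 373/14 m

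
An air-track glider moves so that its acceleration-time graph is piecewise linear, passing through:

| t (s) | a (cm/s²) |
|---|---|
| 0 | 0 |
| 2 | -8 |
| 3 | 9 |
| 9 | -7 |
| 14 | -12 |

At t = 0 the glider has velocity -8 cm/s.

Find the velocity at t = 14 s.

-57 cm/s

Δv equals the area under the a-t graph; then v = v₀ + Δv.
0–2 s: ½(0 + -8)(2) = -8 cm/s
2–3 s: ½(-8 + 9)(1) = 0.5 cm/s
3–9 s: ½(9 + -7)(6) = 6 cm/s
9–14 s: ½(-7 + -12)(5) = -47.5 cm/s
Δv = -49 cm/s, so v(14) = -8 + (-49) = -57 cm/s.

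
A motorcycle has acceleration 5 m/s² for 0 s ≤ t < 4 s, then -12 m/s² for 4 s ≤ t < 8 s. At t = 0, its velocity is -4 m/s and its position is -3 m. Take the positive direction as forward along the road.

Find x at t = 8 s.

-11 m

On each constant-a segment, Δv = aΔt and Δx = v₀Δt + ½aΔt²; chain segment to segment.
0–4 s: v starts -4 m/s; Δx = -4·4 + ½·5·4² = 24 m; v ends 16 m/s.
4–8 s: v starts 16 m/s; Δx = 16·4 + ½·-12·4² = -32 m; v ends -32 m/s.
x(8) = -3 + Σ Δx = -11 m.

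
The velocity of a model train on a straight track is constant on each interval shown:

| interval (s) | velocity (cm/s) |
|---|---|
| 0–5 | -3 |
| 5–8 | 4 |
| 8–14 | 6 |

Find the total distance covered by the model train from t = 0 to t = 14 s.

63 cm

Distance (not displacement) is the total path length: add the absolute areas under v-t.
0–5 s: |-3| × 5 = 15 cm
5–8 s: |4| × 3 = 12 cm
8–14 s: |6| × 6 = 36 cm
Total distance = 63 cm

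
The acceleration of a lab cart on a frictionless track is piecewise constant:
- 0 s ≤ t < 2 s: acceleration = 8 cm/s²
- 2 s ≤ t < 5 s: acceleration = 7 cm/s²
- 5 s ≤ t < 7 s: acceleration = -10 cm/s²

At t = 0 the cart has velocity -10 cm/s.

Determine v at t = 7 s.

Δv equals the area under the a-t graph; then v = v₀ + Δv.
0–2 s: 8 × 2 = 16 cm/s
2–5 s: 7 × 3 = 21 cm/s
5–7 s: -10 × 2 = -20 cm/s
Δv = 17 cm/s, so v(7) = -10 + (17) = 7 cm/s.

7 cm/s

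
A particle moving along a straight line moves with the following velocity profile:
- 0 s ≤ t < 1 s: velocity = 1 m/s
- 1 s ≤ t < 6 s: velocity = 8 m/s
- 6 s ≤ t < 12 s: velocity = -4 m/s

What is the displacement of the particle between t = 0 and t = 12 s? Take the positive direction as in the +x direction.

Net displacement equals the area under the velocity-time graph (areas below the axis count negative).
0–1 s: 1 × 1 = 1 m
1–6 s: 8 × 5 = 40 m
6–12 s: -4 × 6 = -24 m
Net displacement = 17 m

17 m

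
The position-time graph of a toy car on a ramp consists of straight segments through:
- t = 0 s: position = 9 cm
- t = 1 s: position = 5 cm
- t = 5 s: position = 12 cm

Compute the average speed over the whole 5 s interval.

Average speed = (total path length)/(elapsed time); on a piecewise-linear x-t graph the path length is Σ|Δx|.
0–1 s: |Δx| = |5 − 9| = 4 cm
1–5 s: |Δx| = |12 − 5| = 7 cm
Total path = 11 cm; average speed = 11/5 = 2.2 cm/s.

2.2 cm/s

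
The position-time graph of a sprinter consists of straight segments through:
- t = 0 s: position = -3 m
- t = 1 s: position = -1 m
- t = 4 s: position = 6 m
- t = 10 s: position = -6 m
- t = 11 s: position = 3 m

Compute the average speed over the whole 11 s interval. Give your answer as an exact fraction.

30/11 m/s

Average speed = (total path length)/(elapsed time); on a piecewise-linear x-t graph the path length is Σ|Δx|.
0–1 s: |Δx| = |-1 − -3| = 2 m
1–4 s: |Δx| = |6 − -1| = 7 m
4–10 s: |Δx| = |-6 − 6| = 12 m
10–11 s: |Δx| = |3 − -6| = 9 m
Total path = 30 m; average speed = 30/11 = 30/11 m/s.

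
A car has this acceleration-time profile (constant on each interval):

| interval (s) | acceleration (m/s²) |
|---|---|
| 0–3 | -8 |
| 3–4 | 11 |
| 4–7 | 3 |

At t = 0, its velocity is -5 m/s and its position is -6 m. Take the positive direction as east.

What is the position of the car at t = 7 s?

On each constant-a segment, Δv = aΔt and Δx = v₀Δt + ½aΔt²; chain segment to segment.
0–3 s: v starts -5 m/s; Δx = -5·3 + ½·-8·3² = -51 m; v ends -29 m/s.
3–4 s: v starts -29 m/s; Δx = -29·1 + ½·11·1² = -23.5 m; v ends -18 m/s.
4–7 s: v starts -18 m/s; Δx = -18·3 + ½·3·3² = -40.5 m; v ends -9 m/s.
x(7) = -6 + Σ Δx = -121 m.

-121 m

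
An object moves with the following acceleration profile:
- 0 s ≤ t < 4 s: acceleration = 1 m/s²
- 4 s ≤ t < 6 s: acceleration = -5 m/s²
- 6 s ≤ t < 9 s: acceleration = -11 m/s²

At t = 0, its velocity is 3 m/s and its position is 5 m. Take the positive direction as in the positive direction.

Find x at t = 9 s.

On each constant-a segment, Δv = aΔt and Δx = v₀Δt + ½aΔt²; chain segment to segment.
0–4 s: v starts 3 m/s; Δx = 3·4 + ½·1·4² = 20 m; v ends 7 m/s.
4–6 s: v starts 7 m/s; Δx = 7·2 + ½·-5·2² = 4 m; v ends -3 m/s.
6–9 s: v starts -3 m/s; Δx = -3·3 + ½·-11·3² = -58.5 m; v ends -36 m/s.
x(9) = 5 + Σ Δx = -29.5 m.

-29.5 m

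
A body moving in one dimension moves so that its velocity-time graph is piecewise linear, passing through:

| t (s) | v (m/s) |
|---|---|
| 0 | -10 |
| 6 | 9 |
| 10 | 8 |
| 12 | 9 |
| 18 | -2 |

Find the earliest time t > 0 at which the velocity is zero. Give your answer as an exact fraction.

t = 60/19 s

v changes sign on 0–6 s (from -10 to 9); the graph is linear there, so v = 0 at t = 0 + (10)·(6 − 0)/(9 − -10) = 60/19 s.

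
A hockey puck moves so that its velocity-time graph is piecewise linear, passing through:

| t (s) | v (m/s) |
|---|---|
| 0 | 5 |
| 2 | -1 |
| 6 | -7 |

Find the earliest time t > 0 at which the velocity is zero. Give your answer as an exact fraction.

t = 5/3 s

v changes sign on 0–2 s (from 5 to -1); the graph is linear there, so v = 0 at t = 0 + (-5)·(2 − 0)/(-1 − 5) = 5/3 s.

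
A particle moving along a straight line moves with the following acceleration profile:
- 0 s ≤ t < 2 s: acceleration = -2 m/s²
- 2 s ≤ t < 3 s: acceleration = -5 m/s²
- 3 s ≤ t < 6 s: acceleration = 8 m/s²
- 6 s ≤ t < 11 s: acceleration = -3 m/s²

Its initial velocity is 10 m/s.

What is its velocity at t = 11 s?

10 m/s

Δv equals the area under the a-t graph; then v = v₀ + Δv.
0–2 s: -2 × 2 = -4 m/s
2–3 s: -5 × 1 = -5 m/s
3–6 s: 8 × 3 = 24 m/s
6–11 s: -3 × 5 = -15 m/s
Δv = 0 m/s, so v(11) = 10 + (0) = 10 m/s.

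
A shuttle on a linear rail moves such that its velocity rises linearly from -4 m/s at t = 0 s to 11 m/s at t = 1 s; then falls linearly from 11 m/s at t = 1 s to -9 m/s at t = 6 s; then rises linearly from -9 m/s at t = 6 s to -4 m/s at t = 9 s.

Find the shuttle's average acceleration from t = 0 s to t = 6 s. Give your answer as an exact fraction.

Average acceleration = Δv/Δt = (-9 − -4)/(6 − 0) = -5/6 m/s².

-5/6 m/s²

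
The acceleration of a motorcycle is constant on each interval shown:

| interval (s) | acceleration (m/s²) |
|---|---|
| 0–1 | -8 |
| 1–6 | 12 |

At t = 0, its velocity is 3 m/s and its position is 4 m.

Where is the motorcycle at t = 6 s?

On each constant-a segment, Δv = aΔt and Δx = v₀Δt + ½aΔt²; chain segment to segment.
0–1 s: v starts 3 m/s; Δx = 3·1 + ½·-8·1² = -1 m; v ends -5 m/s.
1–6 s: v starts -5 m/s; Δx = -5·5 + ½·12·5² = 125 m; v ends 55 m/s.
x(6) = 4 + Σ Δx = 128 m.

128 m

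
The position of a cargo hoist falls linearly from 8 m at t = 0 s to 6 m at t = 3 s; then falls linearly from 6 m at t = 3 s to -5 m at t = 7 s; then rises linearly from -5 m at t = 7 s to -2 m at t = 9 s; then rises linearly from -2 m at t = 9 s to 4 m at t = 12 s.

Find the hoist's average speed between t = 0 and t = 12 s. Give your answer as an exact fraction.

Average speed = (total path length)/(elapsed time); on a piecewise-linear x-t graph the path length is Σ|Δx|.
0–3 s: |Δx| = |6 − 8| = 2 m
3–7 s: |Δx| = |-5 − 6| = 11 m
7–9 s: |Δx| = |-2 − -5| = 3 m
9–12 s: |Δx| = |4 − -2| = 6 m
Total path = 22 m; average speed = 22/12 = 11/6 m/s.

11/6 m/s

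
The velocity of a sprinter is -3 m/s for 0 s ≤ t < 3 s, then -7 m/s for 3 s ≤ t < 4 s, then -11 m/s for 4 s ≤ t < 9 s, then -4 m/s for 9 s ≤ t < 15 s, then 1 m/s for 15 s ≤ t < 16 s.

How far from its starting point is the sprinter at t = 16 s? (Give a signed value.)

Net displacement equals the area under the velocity-time graph (areas below the axis count negative).
0–3 s: -3 × 3 = -9 m
3–4 s: -7 × 1 = -7 m
4–9 s: -11 × 5 = -55 m
9–15 s: -4 × 6 = -24 m
15–16 s: 1 × 1 = 1 m
Net displacement = -94 m

-94 m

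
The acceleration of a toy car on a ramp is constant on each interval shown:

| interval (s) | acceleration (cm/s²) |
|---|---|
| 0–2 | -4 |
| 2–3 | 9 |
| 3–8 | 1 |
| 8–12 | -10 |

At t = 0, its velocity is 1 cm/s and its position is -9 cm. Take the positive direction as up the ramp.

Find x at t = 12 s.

On each constant-a segment, Δv = aΔt and Δx = v₀Δt + ½aΔt²; chain segment to segment.
0–2 s: v starts 1 cm/s; Δx = 1·2 + ½·-4·2² = -6 cm; v ends -7 cm/s.
2–3 s: v starts -7 cm/s; Δx = -7·1 + ½·9·1² = -2.5 cm; v ends 2 cm/s.
3–8 s: v starts 2 cm/s; Δx = 2·5 + ½·1·5² = 22.5 cm; v ends 7 cm/s.
8–12 s: v starts 7 cm/s; Δx = 7·4 + ½·-10·4² = -52 cm; v ends -33 cm/s.
x(12) = -9 + Σ Δx = -47 cm.

-47 cm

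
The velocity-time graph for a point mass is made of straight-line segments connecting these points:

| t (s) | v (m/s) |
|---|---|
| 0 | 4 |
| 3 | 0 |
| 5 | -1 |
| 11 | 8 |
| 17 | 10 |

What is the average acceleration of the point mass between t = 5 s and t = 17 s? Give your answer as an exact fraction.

11/12 m/s²

Average acceleration = Δv/Δt = (10 − -1)/(17 − 5) = 11/12 m/s².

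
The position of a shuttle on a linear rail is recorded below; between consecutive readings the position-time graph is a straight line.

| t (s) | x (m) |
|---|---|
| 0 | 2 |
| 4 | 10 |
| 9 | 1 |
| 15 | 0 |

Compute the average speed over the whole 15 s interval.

Average speed = (total path length)/(elapsed time); on a piecewise-linear x-t graph the path length is Σ|Δx|.
0–4 s: |Δx| = |10 − 2| = 8 m
4–9 s: |Δx| = |1 − 10| = 9 m
9–15 s: |Δx| = |0 − 1| = 1 m
Total path = 18 m; average speed = 18/15 = 1.2 m/s.

1.2 m/s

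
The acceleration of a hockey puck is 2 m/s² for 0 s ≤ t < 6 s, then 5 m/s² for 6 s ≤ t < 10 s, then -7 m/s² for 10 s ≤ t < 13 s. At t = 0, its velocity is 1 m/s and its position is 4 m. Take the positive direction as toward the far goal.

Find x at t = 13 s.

On each constant-a segment, Δv = aΔt and Δx = v₀Δt + ½aΔt²; chain segment to segment.
0–6 s: v starts 1 m/s; Δx = 1·6 + ½·2·6² = 42 m; v ends 13 m/s.
6–10 s: v starts 13 m/s; Δx = 13·4 + ½·5·4² = 92 m; v ends 33 m/s.
10–13 s: v starts 33 m/s; Δx = 33·3 + ½·-7·3² = 67.5 m; v ends 12 m/s.
x(13) = 4 + Σ Δx = 205.5 m.

205.5 m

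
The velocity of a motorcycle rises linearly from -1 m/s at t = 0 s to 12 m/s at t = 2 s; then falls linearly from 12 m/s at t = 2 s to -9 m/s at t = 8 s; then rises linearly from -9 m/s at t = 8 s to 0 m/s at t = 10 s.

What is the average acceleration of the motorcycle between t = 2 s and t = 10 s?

-1.5 m/s²

Average acceleration = Δv/Δt = (0 − 12)/(10 − 2) = -1.5 m/s².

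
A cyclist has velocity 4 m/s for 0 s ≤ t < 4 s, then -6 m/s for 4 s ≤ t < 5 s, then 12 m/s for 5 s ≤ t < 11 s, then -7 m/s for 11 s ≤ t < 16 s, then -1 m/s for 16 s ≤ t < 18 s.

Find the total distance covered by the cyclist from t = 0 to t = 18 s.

131 m

Total distance travelled is ∫|v| dt — sum the magnitudes of each area piece.
0–4 s: |4| × 4 = 16 m
4–5 s: |-6| × 1 = 6 m
5–11 s: |12| × 6 = 72 m
11–16 s: |-7| × 5 = 35 m
16–18 s: |-1| × 2 = 2 m
Total distance = 131 m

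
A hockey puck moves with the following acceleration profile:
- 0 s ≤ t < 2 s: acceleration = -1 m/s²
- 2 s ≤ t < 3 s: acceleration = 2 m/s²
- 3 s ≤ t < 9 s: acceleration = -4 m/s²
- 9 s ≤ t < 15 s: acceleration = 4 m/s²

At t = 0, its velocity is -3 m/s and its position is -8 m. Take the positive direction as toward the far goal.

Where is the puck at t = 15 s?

-200 m

On each constant-a segment, Δv = aΔt and Δx = v₀Δt + ½aΔt²; chain segment to segment.
0–2 s: v starts -3 m/s; Δx = -3·2 + ½·-1·2² = -8 m; v ends -5 m/s.
2–3 s: v starts -5 m/s; Δx = -5·1 + ½·2·1² = -4 m; v ends -3 m/s.
3–9 s: v starts -3 m/s; Δx = -3·6 + ½·-4·6² = -90 m; v ends -27 m/s.
9–15 s: v starts -27 m/s; Δx = -27·6 + ½·4·6² = -90 m; v ends -3 m/s.
x(15) = -8 + Σ Δx = -200 m.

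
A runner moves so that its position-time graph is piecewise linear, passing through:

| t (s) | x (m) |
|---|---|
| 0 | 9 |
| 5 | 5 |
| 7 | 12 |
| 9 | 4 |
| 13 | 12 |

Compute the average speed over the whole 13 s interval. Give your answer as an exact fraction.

Average speed = (total path length)/(elapsed time); on a piecewise-linear x-t graph the path length is Σ|Δx|.
0–5 s: |Δx| = |5 − 9| = 4 m
5–7 s: |Δx| = |12 − 5| = 7 m
7–9 s: |Δx| = |4 − 12| = 8 m
9–13 s: |Δx| = |12 − 4| = 8 m
Total path = 27 m; average speed = 27/13 = 27/13 m/s.

27/13 m/s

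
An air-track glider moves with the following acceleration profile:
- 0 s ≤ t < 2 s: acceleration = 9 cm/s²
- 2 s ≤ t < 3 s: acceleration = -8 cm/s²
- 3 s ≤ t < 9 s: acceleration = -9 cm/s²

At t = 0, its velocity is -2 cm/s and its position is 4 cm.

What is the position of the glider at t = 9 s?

-84 cm

On each constant-a segment, Δv = aΔt and Δx = v₀Δt + ½aΔt²; chain segment to segment.
0–2 s: v starts -2 cm/s; Δx = -2·2 + ½·9·2² = 14 cm; v ends 16 cm/s.
2–3 s: v starts 16 cm/s; Δx = 16·1 + ½·-8·1² = 12 cm; v ends 8 cm/s.
3–9 s: v starts 8 cm/s; Δx = 8·6 + ½·-9·6² = -114 cm; v ends -46 cm/s.
x(9) = 4 + Σ Δx = -84 cm.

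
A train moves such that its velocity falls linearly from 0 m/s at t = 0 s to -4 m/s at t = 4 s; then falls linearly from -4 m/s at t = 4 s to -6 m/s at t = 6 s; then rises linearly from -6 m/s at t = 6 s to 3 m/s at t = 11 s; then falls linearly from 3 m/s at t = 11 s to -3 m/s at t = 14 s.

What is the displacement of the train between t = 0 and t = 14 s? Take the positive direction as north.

-25.5 m

Net displacement equals the area under the velocity-time graph (areas below the axis count negative).
0–4 s: ½(0 + -4)(4) = -8 m
4–6 s: ½(-4 + -6)(2) = -10 m
6–11 s: ½(-6 + 3)(5) = -7.5 m
11–14 s: ½(3 + -3)(3) = 0 m
Net displacement = -25.5 m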